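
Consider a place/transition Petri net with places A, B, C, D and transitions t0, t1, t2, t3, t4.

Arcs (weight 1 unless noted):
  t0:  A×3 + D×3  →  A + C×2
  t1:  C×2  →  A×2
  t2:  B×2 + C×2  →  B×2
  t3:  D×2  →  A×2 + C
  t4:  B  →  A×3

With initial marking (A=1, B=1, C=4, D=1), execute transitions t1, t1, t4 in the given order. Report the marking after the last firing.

(A=8, B=0, C=0, D=1)

step 1: fire t1:  (A=1, B=1, C=4, D=1) → (A=3, B=1, C=2, D=1)
step 2: fire t1:  (A=3, B=1, C=2, D=1) → (A=5, B=1, C=0, D=1)
step 3: fire t4:  (A=5, B=1, C=0, D=1) → (A=8, B=0, C=0, D=1)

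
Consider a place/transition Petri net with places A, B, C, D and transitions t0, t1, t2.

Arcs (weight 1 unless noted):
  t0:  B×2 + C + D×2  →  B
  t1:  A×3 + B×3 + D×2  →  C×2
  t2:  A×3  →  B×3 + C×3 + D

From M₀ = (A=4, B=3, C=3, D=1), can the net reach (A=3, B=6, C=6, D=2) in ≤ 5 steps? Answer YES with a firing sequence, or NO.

depth 0: 1 marking
depth 1: 2 markings reached so far
depth 2: 3 markings reached so far
depth 3: 3 markings reached so far
(frontier empty at depth 3; search complete)
target is not among the 3 markings reachable within 5 steps

NO — not reachable within 5 firings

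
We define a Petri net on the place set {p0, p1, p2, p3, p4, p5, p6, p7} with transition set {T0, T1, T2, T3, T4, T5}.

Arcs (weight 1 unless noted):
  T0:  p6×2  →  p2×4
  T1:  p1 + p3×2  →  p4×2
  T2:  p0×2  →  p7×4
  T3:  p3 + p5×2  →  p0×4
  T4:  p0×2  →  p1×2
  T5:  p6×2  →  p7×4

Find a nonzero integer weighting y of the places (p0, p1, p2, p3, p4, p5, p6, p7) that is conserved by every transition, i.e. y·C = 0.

Incidence matrix C (rows=places, cols=transitions):
       T0   T1   T2   T3   T4   T5
   p0   0    0   -2    4   -2    0
   p1   0   -1    0    0    2    0
   p2   4    0    0    0    0    0
   p3   0   -2    0   -1    0    0
   p4   0    2    0    0    0    0
   p5   0    0    0   -2    0    0
   p6  -2    0    0    0    0   -2
   p7   0    0    4    0    0    4

Candidate y = [0, 0, 0, 2, 2, -1, 0, 0]; check y·C column-wise:
  col T0: 0·4 + 2·0 + 2·0 + -1·0 + 0·-2 = 0
  col T1: 0·-1 + 2·-2 + 2·2 + -1·0 = 0
  col T2: 0·-2 + 2·0 + 2·0 + -1·0 + 0·4 = 0
  col T3: 0·4 + 2·-1 + 2·0 + -1·-2 = 0
  col T4: 0·-2 + 0·2 + 2·0 + 2·0 + -1·0 = 0
  col T5: 2·0 + 2·0 + -1·0 + 0·-2 + 0·4 = 0

y = (p0:0, p1:0, p2:0, p3:2, p4:2, p5:-1, p6:0, p7:0)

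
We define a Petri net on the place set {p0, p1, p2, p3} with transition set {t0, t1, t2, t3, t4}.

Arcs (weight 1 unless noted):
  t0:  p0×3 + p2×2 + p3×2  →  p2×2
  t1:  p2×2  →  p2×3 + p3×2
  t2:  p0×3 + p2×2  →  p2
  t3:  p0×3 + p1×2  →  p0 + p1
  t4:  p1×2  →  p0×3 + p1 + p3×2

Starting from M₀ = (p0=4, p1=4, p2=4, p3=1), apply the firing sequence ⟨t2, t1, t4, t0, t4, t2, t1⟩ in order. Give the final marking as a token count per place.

(p0=1, p1=2, p2=4, p3=7)

step 1: fire t2:  (p0=4, p1=4, p2=4, p3=1) → (p0=1, p1=4, p2=3, p3=1)
step 2: fire t1:  (p0=1, p1=4, p2=3, p3=1) → (p0=1, p1=4, p2=4, p3=3)
step 3: fire t4:  (p0=1, p1=4, p2=4, p3=3) → (p0=4, p1=3, p2=4, p3=5)
step 4: fire t0:  (p0=4, p1=3, p2=4, p3=5) → (p0=1, p1=3, p2=4, p3=3)
step 5: fire t4:  (p0=1, p1=3, p2=4, p3=3) → (p0=4, p1=2, p2=4, p3=5)
step 6: fire t2:  (p0=4, p1=2, p2=4, p3=5) → (p0=1, p1=2, p2=3, p3=5)
step 7: fire t1:  (p0=1, p1=2, p2=3, p3=5) → (p0=1, p1=2, p2=4, p3=7)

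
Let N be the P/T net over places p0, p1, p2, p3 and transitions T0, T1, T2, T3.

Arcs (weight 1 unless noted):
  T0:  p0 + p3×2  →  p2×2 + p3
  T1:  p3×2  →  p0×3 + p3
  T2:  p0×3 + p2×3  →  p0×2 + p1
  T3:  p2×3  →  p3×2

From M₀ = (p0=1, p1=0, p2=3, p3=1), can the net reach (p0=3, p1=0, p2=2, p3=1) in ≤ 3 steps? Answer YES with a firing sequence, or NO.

YES — reachable via ⟨T3, T0, T1⟩ (3 firings)

step 1: fire T3:  (p0=1, p1=0, p2=3, p3=1) → (p0=1, p1=0, p2=0, p3=3)
step 2: fire T0:  (p0=1, p1=0, p2=0, p3=3) → (p0=0, p1=0, p2=2, p3=2)
step 3: fire T1:  (p0=0, p1=0, p2=2, p3=2) → (p0=3, p1=0, p2=2, p3=1)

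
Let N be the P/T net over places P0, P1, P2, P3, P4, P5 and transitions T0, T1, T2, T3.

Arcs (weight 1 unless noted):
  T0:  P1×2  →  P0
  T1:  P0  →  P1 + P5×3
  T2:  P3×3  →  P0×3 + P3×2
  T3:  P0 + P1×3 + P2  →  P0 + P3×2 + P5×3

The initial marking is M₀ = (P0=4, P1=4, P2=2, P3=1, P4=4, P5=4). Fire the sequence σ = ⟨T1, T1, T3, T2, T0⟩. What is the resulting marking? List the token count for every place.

step 1: fire T1:  (P0=4, P1=4, P2=2, P3=1, P4=4, P5=4) → (P0=3, P1=5, P2=2, P3=1, P4=4, P5=7)
step 2: fire T1:  (P0=3, P1=5, P2=2, P3=1, P4=4, P5=7) → (P0=2, P1=6, P2=2, P3=1, P4=4, P5=10)
step 3: fire T3:  (P0=2, P1=6, P2=2, P3=1, P4=4, P5=10) → (P0=2, P1=3, P2=1, P3=3, P4=4, P5=13)
step 4: fire T2:  (P0=2, P1=3, P2=1, P3=3, P4=4, P5=13) → (P0=5, P1=3, P2=1, P3=2, P4=4, P5=13)
step 5: fire T0:  (P0=5, P1=3, P2=1, P3=2, P4=4, P5=13) → (P0=6, P1=1, P2=1, P3=2, P4=4, P5=13)

(P0=6, P1=1, P2=1, P3=2, P4=4, P5=13)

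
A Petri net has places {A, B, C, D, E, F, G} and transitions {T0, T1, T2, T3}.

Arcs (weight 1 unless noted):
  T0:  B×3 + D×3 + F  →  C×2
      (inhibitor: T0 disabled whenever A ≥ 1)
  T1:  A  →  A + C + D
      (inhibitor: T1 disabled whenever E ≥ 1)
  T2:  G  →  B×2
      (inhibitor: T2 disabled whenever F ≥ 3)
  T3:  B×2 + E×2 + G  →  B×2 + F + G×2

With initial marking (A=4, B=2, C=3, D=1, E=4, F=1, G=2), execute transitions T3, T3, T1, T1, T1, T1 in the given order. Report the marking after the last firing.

(A=4, B=2, C=7, D=5, E=0, F=3, G=4)

step 1: fire T3:  (A=4, B=2, C=3, D=1, E=4, F=1, G=2) → (A=4, B=2, C=3, D=1, E=2, F=2, G=3)
step 2: fire T3:  (A=4, B=2, C=3, D=1, E=2, F=2, G=3) → (A=4, B=2, C=3, D=1, E=0, F=3, G=4)
step 3: fire T1:  (A=4, B=2, C=3, D=1, E=0, F=3, G=4) → (A=4, B=2, C=4, D=2, E=0, F=3, G=4)
step 4: fire T1:  (A=4, B=2, C=4, D=2, E=0, F=3, G=4) → (A=4, B=2, C=5, D=3, E=0, F=3, G=4)
step 5: fire T1:  (A=4, B=2, C=5, D=3, E=0, F=3, G=4) → (A=4, B=2, C=6, D=4, E=0, F=3, G=4)
step 6: fire T1:  (A=4, B=2, C=6, D=4, E=0, F=3, G=4) → (A=4, B=2, C=7, D=5, E=0, F=3, G=4)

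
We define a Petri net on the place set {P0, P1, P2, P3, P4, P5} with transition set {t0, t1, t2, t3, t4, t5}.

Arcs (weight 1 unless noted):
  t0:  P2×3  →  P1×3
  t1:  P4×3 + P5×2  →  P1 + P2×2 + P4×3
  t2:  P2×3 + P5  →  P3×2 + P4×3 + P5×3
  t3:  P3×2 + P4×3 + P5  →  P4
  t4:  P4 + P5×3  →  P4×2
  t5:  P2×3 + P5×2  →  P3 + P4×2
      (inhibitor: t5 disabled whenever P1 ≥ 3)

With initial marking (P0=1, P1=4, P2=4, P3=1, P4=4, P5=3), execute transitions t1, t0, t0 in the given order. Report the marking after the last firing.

step 1: fire t1:  (P0=1, P1=4, P2=4, P3=1, P4=4, P5=3) → (P0=1, P1=5, P2=6, P3=1, P4=4, P5=1)
step 2: fire t0:  (P0=1, P1=5, P2=6, P3=1, P4=4, P5=1) → (P0=1, P1=8, P2=3, P3=1, P4=4, P5=1)
step 3: fire t0:  (P0=1, P1=8, P2=3, P3=1, P4=4, P5=1) → (P0=1, P1=11, P2=0, P3=1, P4=4, P5=1)

(P0=1, P1=11, P2=0, P3=1, P4=4, P5=1)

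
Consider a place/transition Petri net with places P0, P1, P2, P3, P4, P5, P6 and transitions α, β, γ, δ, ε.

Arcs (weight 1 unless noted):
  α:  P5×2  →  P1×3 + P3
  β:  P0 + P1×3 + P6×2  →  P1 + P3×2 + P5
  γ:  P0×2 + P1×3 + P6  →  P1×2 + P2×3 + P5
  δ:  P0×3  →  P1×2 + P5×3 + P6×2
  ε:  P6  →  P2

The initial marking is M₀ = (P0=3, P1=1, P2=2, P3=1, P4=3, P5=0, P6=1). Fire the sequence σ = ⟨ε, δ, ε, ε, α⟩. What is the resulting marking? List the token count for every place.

(P0=0, P1=6, P2=5, P3=2, P4=3, P5=1, P6=0)

step 1: fire ε:  (P0=3, P1=1, P2=2, P3=1, P4=3, P5=0, P6=1) → (P0=3, P1=1, P2=3, P3=1, P4=3, P5=0, P6=0)
step 2: fire δ:  (P0=3, P1=1, P2=3, P3=1, P4=3, P5=0, P6=0) → (P0=0, P1=3, P2=3, P3=1, P4=3, P5=3, P6=2)
step 3: fire ε:  (P0=0, P1=3, P2=3, P3=1, P4=3, P5=3, P6=2) → (P0=0, P1=3, P2=4, P3=1, P4=3, P5=3, P6=1)
step 4: fire ε:  (P0=0, P1=3, P2=4, P3=1, P4=3, P5=3, P6=1) → (P0=0, P1=3, P2=5, P3=1, P4=3, P5=3, P6=0)
step 5: fire α:  (P0=0, P1=3, P2=5, P3=1, P4=3, P5=3, P6=0) → (P0=0, P1=6, P2=5, P3=2, P4=3, P5=1, P6=0)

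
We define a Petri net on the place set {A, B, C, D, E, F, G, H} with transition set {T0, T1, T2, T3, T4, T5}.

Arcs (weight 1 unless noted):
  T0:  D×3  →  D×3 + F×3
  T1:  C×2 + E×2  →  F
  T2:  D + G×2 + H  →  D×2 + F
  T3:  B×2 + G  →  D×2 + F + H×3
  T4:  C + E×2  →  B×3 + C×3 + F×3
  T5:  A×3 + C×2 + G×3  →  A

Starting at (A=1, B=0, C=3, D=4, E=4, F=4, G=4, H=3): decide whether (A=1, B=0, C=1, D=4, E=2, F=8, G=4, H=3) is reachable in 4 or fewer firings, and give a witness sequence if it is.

step 1: fire T0:  (A=1, B=0, C=3, D=4, E=4, F=4, G=4, H=3) → (A=1, B=0, C=3, D=4, E=4, F=7, G=4, H=3)
step 2: fire T1:  (A=1, B=0, C=3, D=4, E=4, F=7, G=4, H=3) → (A=1, B=0, C=1, D=4, E=2, F=8, G=4, H=3)

YES — reachable via ⟨T0, T1⟩ (2 firings)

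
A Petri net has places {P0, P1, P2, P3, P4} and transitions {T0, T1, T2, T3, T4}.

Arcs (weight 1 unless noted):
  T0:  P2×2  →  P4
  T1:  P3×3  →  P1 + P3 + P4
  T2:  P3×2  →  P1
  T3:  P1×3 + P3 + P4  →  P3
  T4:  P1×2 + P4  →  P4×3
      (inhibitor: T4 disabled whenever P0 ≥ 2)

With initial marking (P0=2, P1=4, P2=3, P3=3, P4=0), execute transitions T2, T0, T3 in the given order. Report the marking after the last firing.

(P0=2, P1=2, P2=1, P3=1, P4=0)

step 1: fire T2:  (P0=2, P1=4, P2=3, P3=3, P4=0) → (P0=2, P1=5, P2=3, P3=1, P4=0)
step 2: fire T0:  (P0=2, P1=5, P2=3, P3=1, P4=0) → (P0=2, P1=5, P2=1, P3=1, P4=1)
step 3: fire T3:  (P0=2, P1=5, P2=1, P3=1, P4=1) → (P0=2, P1=2, P2=1, P3=1, P4=0)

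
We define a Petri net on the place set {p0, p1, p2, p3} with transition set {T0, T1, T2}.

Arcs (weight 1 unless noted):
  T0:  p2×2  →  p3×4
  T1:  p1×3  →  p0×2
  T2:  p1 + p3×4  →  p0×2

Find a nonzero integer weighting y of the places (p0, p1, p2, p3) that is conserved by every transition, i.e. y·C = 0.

y = (p0:3, p1:2, p2:2, p3:1)

Incidence matrix C (rows=places, cols=transitions):
       T0   T1   T2
   p0   0    2    2
   p1   0   -3   -1
   p2  -2    0    0
   p3   4    0   -4

Candidate y = [3, 2, 2, 1]; check y·C column-wise:
  col T0: 3·0 + 2·0 + 2·-2 + 1·4 = 0
  col T1: 3·2 + 2·-3 + 2·0 + 1·0 = 0
  col T2: 3·2 + 2·-1 + 2·0 + 1·-4 = 0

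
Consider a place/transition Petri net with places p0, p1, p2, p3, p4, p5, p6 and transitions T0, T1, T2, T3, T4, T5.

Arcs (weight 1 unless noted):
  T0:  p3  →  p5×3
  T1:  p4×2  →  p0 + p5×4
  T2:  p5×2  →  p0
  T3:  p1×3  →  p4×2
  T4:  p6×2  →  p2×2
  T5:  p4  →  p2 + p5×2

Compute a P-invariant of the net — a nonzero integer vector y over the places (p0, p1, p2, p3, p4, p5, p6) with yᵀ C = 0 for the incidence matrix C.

y = (p0:2, p1:2, p2:1, p3:3, p4:3, p5:1, p6:1)

Incidence matrix C (rows=places, cols=transitions):
       T0   T1   T2   T3   T4   T5
   p0   0    1    1    0    0    0
   p1   0    0    0   -3    0    0
   p2   0    0    0    0    2    1
   p3  -1    0    0    0    0    0
   p4   0   -2    0    2    0   -1
   p5   3    4   -2    0    0    2
   p6   0    0    0    0   -2    0

Candidate y = [2, 2, 1, 3, 3, 1, 1]; check y·C column-wise:
  col T0: 2·0 + 2·0 + 1·0 + 3·-1 + 3·0 + 1·3 + 1·0 = 0
  col T1: 2·1 + 2·0 + 1·0 + 3·0 + 3·-2 + 1·4 + 1·0 = 0
  col T2: 2·1 + 2·0 + 1·0 + 3·0 + 3·0 + 1·-2 + 1·0 = 0
  col T3: 2·0 + 2·-3 + 1·0 + 3·0 + 3·2 + 1·0 + 1·0 = 0
  col T4: 2·0 + 2·0 + 1·2 + 3·0 + 3·0 + 1·0 + 1·-2 = 0
  col T5: 2·0 + 2·0 + 1·1 + 3·0 + 3·-1 + 1·2 + 1·0 = 0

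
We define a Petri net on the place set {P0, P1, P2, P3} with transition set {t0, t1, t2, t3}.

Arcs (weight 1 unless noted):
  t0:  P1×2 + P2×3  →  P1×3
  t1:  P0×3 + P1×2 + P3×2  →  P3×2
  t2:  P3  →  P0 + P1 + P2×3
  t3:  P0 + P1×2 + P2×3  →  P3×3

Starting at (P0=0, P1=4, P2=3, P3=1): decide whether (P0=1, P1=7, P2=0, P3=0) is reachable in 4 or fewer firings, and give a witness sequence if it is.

step 1: fire t0:  (P0=0, P1=4, P2=3, P3=1) → (P0=0, P1=5, P2=0, P3=1)
step 2: fire t2:  (P0=0, P1=5, P2=0, P3=1) → (P0=1, P1=6, P2=3, P3=0)
step 3: fire t0:  (P0=1, P1=6, P2=3, P3=0) → (P0=1, P1=7, P2=0, P3=0)

YES — reachable via ⟨t0, t2, t0⟩ (3 firings)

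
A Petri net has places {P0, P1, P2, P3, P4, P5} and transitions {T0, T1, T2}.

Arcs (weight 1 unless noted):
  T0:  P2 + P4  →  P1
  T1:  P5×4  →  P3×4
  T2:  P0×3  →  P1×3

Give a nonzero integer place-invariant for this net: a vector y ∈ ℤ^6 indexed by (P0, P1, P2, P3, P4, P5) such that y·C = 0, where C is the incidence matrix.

Incidence matrix C (rows=places, cols=transitions):
       T0   T1   T2
   P0   0    0   -3
   P1   1    0    3
   P2  -1    0    0
   P3   0    4    0
   P4  -1    0    0
   P5   0   -4    0

Candidate y = [1, 1, 1, 0, 0, 0]; check y·C column-wise:
  col T0: 1·0 + 1·1 + 1·-1 + 0·-1 = 0
  col T1: 1·0 + 1·0 + 1·0 + 0·4 + 0·-4 = 0
  col T2: 1·-3 + 1·3 + 1·0 = 0

y = (P0:1, P1:1, P2:1, P3:0, P4:0, P5:0)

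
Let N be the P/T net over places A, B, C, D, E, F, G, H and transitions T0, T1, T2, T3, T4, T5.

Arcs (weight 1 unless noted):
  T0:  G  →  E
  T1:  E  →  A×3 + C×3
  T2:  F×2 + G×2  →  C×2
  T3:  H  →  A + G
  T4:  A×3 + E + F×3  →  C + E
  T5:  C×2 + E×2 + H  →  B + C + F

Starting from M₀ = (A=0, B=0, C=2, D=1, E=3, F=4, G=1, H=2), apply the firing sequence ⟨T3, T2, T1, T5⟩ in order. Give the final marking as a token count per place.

step 1: fire T3:  (A=0, B=0, C=2, D=1, E=3, F=4, G=1, H=2) → (A=1, B=0, C=2, D=1, E=3, F=4, G=2, H=1)
step 2: fire T2:  (A=1, B=0, C=2, D=1, E=3, F=4, G=2, H=1) → (A=1, B=0, C=4, D=1, E=3, F=2, G=0, H=1)
step 3: fire T1:  (A=1, B=0, C=4, D=1, E=3, F=2, G=0, H=1) → (A=4, B=0, C=7, D=1, E=2, F=2, G=0, H=1)
step 4: fire T5:  (A=4, B=0, C=7, D=1, E=2, F=2, G=0, H=1) → (A=4, B=1, C=6, D=1, E=0, F=3, G=0, H=0)

(A=4, B=1, C=6, D=1, E=0, F=3, G=0, H=0)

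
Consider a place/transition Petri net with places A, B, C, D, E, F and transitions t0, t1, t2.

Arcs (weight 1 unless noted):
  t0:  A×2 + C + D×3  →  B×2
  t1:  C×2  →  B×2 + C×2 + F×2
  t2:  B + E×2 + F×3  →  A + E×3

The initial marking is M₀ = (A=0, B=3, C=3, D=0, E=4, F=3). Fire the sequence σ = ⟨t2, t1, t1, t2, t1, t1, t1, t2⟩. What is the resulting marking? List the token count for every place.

step 1: fire t2:  (A=0, B=3, C=3, D=0, E=4, F=3) → (A=1, B=2, C=3, D=0, E=5, F=0)
step 2: fire t1:  (A=1, B=2, C=3, D=0, E=5, F=0) → (A=1, B=4, C=3, D=0, E=5, F=2)
step 3: fire t1:  (A=1, B=4, C=3, D=0, E=5, F=2) → (A=1, B=6, C=3, D=0, E=5, F=4)
step 4: fire t2:  (A=1, B=6, C=3, D=0, E=5, F=4) → (A=2, B=5, C=3, D=0, E=6, F=1)
step 5: fire t1:  (A=2, B=5, C=3, D=0, E=6, F=1) → (A=2, B=7, C=3, D=0, E=6, F=3)
step 6: fire t1:  (A=2, B=7, C=3, D=0, E=6, F=3) → (A=2, B=9, C=3, D=0, E=6, F=5)
step 7: fire t1:  (A=2, B=9, C=3, D=0, E=6, F=5) → (A=2, B=11, C=3, D=0, E=6, F=7)
step 8: fire t2:  (A=2, B=11, C=3, D=0, E=6, F=7) → (A=3, B=10, C=3, D=0, E=7, F=4)

(A=3, B=10, C=3, D=0, E=7, F=4)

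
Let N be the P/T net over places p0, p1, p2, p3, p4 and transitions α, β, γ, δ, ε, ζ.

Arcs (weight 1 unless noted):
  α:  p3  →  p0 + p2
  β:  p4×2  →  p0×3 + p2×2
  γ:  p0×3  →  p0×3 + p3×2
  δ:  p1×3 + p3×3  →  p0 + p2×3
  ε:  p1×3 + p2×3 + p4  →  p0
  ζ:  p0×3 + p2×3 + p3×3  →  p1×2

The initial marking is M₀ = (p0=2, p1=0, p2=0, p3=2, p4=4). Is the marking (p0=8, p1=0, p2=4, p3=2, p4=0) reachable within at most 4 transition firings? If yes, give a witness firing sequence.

YES — reachable via ⟨β, β⟩ (2 firings)

step 1: fire β:  (p0=2, p1=0, p2=0, p3=2, p4=4) → (p0=5, p1=0, p2=2, p3=2, p4=2)
step 2: fire β:  (p0=5, p1=0, p2=2, p3=2, p4=2) → (p0=8, p1=0, p2=4, p3=2, p4=0)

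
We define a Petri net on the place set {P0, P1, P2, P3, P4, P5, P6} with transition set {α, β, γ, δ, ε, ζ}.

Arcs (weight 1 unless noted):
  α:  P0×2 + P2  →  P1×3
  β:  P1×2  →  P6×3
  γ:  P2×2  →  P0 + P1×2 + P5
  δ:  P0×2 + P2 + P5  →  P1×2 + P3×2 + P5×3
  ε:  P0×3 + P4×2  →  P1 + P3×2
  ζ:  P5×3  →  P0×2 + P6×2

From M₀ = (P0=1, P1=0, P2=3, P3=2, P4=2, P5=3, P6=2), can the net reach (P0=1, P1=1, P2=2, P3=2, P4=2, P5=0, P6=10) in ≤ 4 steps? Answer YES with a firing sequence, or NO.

depth 0: 1 marking
depth 1: 3 markings reached so far
depth 2: 9 markings reached so far
depth 3: 16 markings reached so far
depth 4: 22 markings reached so far
target is not among the 22 markings reachable within 4 steps

NO — not reachable within 4 firings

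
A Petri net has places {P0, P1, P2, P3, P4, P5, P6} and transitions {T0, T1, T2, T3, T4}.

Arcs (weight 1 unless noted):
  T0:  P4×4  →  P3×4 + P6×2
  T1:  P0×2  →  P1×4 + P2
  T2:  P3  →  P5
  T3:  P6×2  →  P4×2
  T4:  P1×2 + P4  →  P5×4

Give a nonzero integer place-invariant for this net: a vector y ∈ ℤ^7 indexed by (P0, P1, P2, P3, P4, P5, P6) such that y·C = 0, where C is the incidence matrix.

Incidence matrix C (rows=places, cols=transitions):
       T0   T1   T2   T3   T4
   P0   0   -2    0    0    0
   P1   0    4    0    0   -2
   P2   0    1    0    0    0
   P3   4    0   -1    0    0
   P4  -4    0    0    2   -1
   P5   0    0    1    0    4
   P6   2    0    0   -2    0

Candidate y = [1, 0, 2, 0, 0, 0, 0]; check y·C column-wise:
  col T0: 1·0 + 2·0 + 0·4 + 0·-4 + 0·2 = 0
  col T1: 1·-2 + 0·4 + 2·1 = 0
  col T2: 1·0 + 2·0 + 0·-1 + 0·1 = 0
  col T3: 1·0 + 2·0 + 0·2 + 0·-2 = 0
  col T4: 1·0 + 0·-2 + 2·0 + 0·-1 + 0·4 = 0

y = (P0:1, P1:0, P2:2, P3:0, P4:0, P5:0, P6:0)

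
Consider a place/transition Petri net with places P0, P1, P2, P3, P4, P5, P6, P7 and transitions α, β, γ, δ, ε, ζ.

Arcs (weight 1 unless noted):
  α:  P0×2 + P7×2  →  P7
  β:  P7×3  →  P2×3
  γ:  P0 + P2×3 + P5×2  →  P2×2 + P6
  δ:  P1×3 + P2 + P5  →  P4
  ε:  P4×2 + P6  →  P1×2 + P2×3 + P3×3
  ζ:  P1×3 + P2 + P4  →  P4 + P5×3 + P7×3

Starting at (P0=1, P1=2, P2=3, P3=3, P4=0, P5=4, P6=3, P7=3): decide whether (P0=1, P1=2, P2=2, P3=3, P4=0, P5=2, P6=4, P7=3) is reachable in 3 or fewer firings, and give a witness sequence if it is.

NO — not reachable within 3 firings

depth 0: 1 marking
depth 1: 3 markings reached so far
depth 2: 4 markings reached so far
depth 3: 4 markings reached so far
(frontier empty at depth 3; search complete)
target is not among the 4 markings reachable within 3 steps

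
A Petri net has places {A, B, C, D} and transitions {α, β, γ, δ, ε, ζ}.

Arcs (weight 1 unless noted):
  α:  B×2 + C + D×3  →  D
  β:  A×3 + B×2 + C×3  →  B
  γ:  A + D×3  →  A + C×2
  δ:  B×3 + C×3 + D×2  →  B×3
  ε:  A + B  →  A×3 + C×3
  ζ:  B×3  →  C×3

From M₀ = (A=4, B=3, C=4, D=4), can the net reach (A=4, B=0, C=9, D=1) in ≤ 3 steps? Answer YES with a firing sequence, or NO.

YES — reachable via ⟨γ, ζ⟩ (2 firings)

step 1: fire γ:  (A=4, B=3, C=4, D=4) → (A=4, B=3, C=6, D=1)
step 2: fire ζ:  (A=4, B=3, C=6, D=1) → (A=4, B=0, C=9, D=1)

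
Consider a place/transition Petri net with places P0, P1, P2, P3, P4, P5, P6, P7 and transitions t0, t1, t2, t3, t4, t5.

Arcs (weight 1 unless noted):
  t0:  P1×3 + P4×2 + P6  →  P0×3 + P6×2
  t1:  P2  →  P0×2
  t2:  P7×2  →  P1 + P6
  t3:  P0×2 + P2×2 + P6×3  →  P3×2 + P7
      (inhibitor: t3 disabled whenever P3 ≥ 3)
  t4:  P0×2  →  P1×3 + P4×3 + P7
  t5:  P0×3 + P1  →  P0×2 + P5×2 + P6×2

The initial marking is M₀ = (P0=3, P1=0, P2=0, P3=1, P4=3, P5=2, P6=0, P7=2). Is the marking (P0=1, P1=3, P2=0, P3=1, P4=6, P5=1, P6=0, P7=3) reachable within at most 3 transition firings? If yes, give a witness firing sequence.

depth 0: 1 marking
depth 1: 3 markings reached so far
depth 2: 5 markings reached so far
depth 3: 7 markings reached so far
target is not among the 7 markings reachable within 3 steps

NO — not reachable within 3 firings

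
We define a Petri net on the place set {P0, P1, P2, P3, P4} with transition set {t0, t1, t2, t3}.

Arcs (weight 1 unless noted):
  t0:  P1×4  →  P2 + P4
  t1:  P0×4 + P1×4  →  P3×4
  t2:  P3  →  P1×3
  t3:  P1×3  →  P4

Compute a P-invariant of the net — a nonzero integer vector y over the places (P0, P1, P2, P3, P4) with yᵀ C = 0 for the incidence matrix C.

y = (P0:2, P1:1, P2:1, P3:3, P4:3)

Incidence matrix C (rows=places, cols=transitions):
       t0   t1   t2   t3
   P0   0   -4    0    0
   P1  -4   -4    3   -3
   P2   1    0    0    0
   P3   0    4   -1    0
   P4   1    0    0    1

Candidate y = [2, 1, 1, 3, 3]; check y·C column-wise:
  col t0: 2·0 + 1·-4 + 1·1 + 3·0 + 3·1 = 0
  col t1: 2·-4 + 1·-4 + 1·0 + 3·4 + 3·0 = 0
  col t2: 2·0 + 1·3 + 1·0 + 3·-1 + 3·0 = 0
  col t3: 2·0 + 1·-3 + 1·0 + 3·0 + 3·1 = 0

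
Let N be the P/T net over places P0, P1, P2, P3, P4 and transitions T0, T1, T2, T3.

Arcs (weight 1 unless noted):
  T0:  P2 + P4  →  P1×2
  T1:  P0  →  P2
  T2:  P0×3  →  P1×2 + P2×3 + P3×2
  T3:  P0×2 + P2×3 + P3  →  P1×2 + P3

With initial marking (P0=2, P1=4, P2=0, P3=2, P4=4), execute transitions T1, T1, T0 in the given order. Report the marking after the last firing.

step 1: fire T1:  (P0=2, P1=4, P2=0, P3=2, P4=4) → (P0=1, P1=4, P2=1, P3=2, P4=4)
step 2: fire T1:  (P0=1, P1=4, P2=1, P3=2, P4=4) → (P0=0, P1=4, P2=2, P3=2, P4=4)
step 3: fire T0:  (P0=0, P1=4, P2=2, P3=2, P4=4) → (P0=0, P1=6, P2=1, P3=2, P4=3)

(P0=0, P1=6, P2=1, P3=2, P4=3)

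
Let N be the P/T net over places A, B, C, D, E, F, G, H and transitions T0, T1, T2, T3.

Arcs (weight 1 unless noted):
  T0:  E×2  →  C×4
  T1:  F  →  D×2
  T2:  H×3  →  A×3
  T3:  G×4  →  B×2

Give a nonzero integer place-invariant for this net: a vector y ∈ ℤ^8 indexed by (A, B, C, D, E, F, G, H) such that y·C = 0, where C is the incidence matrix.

Incidence matrix C (rows=places, cols=transitions):
       T0   T1   T2   T3
    A   0    0    3    0
    B   0    0    0    2
    C   4    0    0    0
    D   0    2    0    0
    E  -2    0    0    0
    F   0   -1    0    0
    G   0    0    0   -4
    H   0    0   -3    0

Candidate y = [0, 0, 1, 0, 2, 0, 0, 0]; check y·C column-wise:
  col T0: 1·4 + 2·-2 = 0
  col T1: 1·0 + 0·2 + 2·0 + 0·-1 = 0
  col T2: 0·3 + 1·0 + 2·0 + 0·-3 = 0
  col T3: 0·2 + 1·0 + 2·0 + 0·-4 = 0

y = (A:0, B:0, C:1, D:0, E:2, F:0, G:0, H:0)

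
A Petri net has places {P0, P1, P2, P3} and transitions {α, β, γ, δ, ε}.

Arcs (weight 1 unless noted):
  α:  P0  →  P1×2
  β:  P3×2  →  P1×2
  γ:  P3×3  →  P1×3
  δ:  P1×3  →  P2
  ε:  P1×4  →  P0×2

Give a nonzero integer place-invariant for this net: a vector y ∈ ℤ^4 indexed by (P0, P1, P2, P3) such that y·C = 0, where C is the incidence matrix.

Incidence matrix C (rows=places, cols=transitions):
        α    β    γ    δ    ε
   P0  -1    0    0    0    2
   P1   2    2    3   -3   -4
   P2   0    0    0    1    0
   P3   0   -2   -3    0    0

Candidate y = [2, 1, 3, 1]; check y·C column-wise:
  col α: 2·-1 + 1·2 + 3·0 + 1·0 = 0
  col β: 2·0 + 1·2 + 3·0 + 1·-2 = 0
  col γ: 2·0 + 1·3 + 3·0 + 1·-3 = 0
  col δ: 2·0 + 1·-3 + 3·1 + 1·0 = 0
  col ε: 2·2 + 1·-4 + 3·0 + 1·0 = 0

y = (P0:2, P1:1, P2:3, P3:1)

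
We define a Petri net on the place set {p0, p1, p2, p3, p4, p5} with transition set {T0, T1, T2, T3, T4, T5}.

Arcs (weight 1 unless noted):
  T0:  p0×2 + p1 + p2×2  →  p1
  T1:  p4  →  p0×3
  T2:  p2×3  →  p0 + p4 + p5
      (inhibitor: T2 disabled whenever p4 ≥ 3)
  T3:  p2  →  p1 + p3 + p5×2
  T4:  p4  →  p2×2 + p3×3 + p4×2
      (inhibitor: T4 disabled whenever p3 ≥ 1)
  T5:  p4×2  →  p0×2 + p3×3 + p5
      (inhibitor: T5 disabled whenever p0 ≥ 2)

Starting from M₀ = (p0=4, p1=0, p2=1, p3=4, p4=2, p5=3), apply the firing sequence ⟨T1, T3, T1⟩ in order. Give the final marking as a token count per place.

(p0=10, p1=1, p2=0, p3=5, p4=0, p5=5)

step 1: fire T1:  (p0=4, p1=0, p2=1, p3=4, p4=2, p5=3) → (p0=7, p1=0, p2=1, p3=4, p4=1, p5=3)
step 2: fire T3:  (p0=7, p1=0, p2=1, p3=4, p4=1, p5=3) → (p0=7, p1=1, p2=0, p3=5, p4=1, p5=5)
step 3: fire T1:  (p0=7, p1=1, p2=0, p3=5, p4=1, p5=5) → (p0=10, p1=1, p2=0, p3=5, p4=0, p5=5)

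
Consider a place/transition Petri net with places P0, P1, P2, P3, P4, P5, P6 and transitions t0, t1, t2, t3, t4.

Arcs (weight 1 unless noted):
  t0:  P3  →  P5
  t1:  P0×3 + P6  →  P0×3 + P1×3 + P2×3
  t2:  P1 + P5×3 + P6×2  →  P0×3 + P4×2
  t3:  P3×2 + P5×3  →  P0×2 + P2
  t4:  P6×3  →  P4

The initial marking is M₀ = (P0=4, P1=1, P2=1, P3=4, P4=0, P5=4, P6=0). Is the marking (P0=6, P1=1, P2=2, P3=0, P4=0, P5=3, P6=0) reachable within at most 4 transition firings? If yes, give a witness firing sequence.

YES — reachable via ⟨t0, t0, t3⟩ (3 firings)

step 1: fire t0:  (P0=4, P1=1, P2=1, P3=4, P4=0, P5=4, P6=0) → (P0=4, P1=1, P2=1, P3=3, P4=0, P5=5, P6=0)
step 2: fire t0:  (P0=4, P1=1, P2=1, P3=3, P4=0, P5=5, P6=0) → (P0=4, P1=1, P2=1, P3=2, P4=0, P5=6, P6=0)
step 3: fire t3:  (P0=4, P1=1, P2=1, P3=2, P4=0, P5=6, P6=0) → (P0=6, P1=1, P2=2, P3=0, P4=0, P5=3, P6=0)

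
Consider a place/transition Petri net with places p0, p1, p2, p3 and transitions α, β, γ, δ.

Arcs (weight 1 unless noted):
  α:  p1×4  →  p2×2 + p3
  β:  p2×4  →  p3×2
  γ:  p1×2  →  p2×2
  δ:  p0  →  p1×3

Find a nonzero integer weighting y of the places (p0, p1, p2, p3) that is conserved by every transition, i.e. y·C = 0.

y = (p0:3, p1:1, p2:1, p3:2)

Incidence matrix C (rows=places, cols=transitions):
        α    β    γ    δ
   p0   0    0    0   -1
   p1  -4    0   -2    3
   p2   2   -4    2    0
   p3   1    2    0    0

Candidate y = [3, 1, 1, 2]; check y·C column-wise:
  col α: 3·0 + 1·-4 + 1·2 + 2·1 = 0
  col β: 3·0 + 1·0 + 1·-4 + 2·2 = 0
  col γ: 3·0 + 1·-2 + 1·2 + 2·0 = 0
  col δ: 3·-1 + 1·3 + 1·0 + 2·0 = 0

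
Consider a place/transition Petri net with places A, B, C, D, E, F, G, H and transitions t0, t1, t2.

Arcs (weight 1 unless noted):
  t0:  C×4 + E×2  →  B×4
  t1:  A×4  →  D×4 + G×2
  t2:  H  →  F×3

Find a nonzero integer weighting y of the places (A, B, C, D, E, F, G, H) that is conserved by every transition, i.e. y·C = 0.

y = (A:0, B:1, C:1, D:0, E:0, F:0, G:0, H:0)

Incidence matrix C (rows=places, cols=transitions):
       t0   t1   t2
    A   0   -4    0
    B   4    0    0
    C  -4    0    0
    D   0    4    0
    E  -2    0    0
    F   0    0    3
    G   0    2    0
    H   0    0   -1

Candidate y = [0, 1, 1, 0, 0, 0, 0, 0]; check y·C column-wise:
  col t0: 1·4 + 1·-4 + 0·-2 = 0
  col t1: 0·-4 + 1·0 + 1·0 + 0·4 + 0·2 = 0
  col t2: 1·0 + 1·0 + 0·3 + 0·-1 = 0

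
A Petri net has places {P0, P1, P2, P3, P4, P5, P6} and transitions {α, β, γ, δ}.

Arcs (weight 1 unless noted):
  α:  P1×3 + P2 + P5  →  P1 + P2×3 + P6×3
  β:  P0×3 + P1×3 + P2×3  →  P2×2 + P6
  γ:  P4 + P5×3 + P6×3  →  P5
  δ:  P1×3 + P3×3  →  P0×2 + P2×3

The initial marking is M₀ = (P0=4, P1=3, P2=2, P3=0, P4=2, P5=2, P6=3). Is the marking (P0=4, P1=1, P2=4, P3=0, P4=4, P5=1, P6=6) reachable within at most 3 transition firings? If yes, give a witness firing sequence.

NO — not reachable within 3 firings

depth 0: 1 marking
depth 1: 2 markings reached so far
depth 2: 2 markings reached so far
(frontier empty at depth 2; search complete)
target is not among the 2 markings reachable within 3 steps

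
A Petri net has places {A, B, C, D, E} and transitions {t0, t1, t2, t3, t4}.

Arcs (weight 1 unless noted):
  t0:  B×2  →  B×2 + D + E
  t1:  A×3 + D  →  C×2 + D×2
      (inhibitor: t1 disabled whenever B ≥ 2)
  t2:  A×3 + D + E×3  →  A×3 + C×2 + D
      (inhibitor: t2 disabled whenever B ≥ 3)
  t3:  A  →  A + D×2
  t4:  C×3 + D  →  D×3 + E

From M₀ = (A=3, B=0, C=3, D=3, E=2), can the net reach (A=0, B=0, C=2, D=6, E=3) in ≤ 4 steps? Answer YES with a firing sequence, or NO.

YES — reachable via ⟨t1, t4⟩ (2 firings)

step 1: fire t1:  (A=3, B=0, C=3, D=3, E=2) → (A=0, B=0, C=5, D=4, E=2)
step 2: fire t4:  (A=0, B=0, C=5, D=4, E=2) → (A=0, B=0, C=2, D=6, E=3)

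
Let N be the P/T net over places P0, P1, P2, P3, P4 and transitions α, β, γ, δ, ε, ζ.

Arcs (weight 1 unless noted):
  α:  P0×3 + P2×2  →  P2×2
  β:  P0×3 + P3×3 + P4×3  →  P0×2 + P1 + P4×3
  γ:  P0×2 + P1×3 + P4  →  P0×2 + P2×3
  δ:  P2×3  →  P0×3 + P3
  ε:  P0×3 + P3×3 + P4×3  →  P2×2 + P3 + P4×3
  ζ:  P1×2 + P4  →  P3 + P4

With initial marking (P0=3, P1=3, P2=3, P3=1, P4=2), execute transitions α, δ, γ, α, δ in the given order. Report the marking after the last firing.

(P0=3, P1=0, P2=0, P3=3, P4=1)

step 1: fire α:  (P0=3, P1=3, P2=3, P3=1, P4=2) → (P0=0, P1=3, P2=3, P3=1, P4=2)
step 2: fire δ:  (P0=0, P1=3, P2=3, P3=1, P4=2) → (P0=3, P1=3, P2=0, P3=2, P4=2)
step 3: fire γ:  (P0=3, P1=3, P2=0, P3=2, P4=2) → (P0=3, P1=0, P2=3, P3=2, P4=1)
step 4: fire α:  (P0=3, P1=0, P2=3, P3=2, P4=1) → (P0=0, P1=0, P2=3, P3=2, P4=1)
step 5: fire δ:  (P0=0, P1=0, P2=3, P3=2, P4=1) → (P0=3, P1=0, P2=0, P3=3, P4=1)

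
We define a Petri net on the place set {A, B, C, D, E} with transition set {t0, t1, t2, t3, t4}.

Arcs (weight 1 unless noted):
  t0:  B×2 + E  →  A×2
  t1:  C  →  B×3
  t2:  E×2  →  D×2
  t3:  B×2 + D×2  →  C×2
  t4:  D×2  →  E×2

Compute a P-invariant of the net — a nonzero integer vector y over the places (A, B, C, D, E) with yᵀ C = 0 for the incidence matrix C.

y = (A:2, B:1, C:3, D:2, E:2)

Incidence matrix C (rows=places, cols=transitions):
       t0   t1   t2   t3   t4
    A   2    0    0    0    0
    B  -2    3    0   -2    0
    C   0   -1    0    2    0
    D   0    0    2   -2   -2
    E  -1    0   -2    0    2

Candidate y = [2, 1, 3, 2, 2]; check y·C column-wise:
  col t0: 2·2 + 1·-2 + 3·0 + 2·0 + 2·-1 = 0
  col t1: 2·0 + 1·3 + 3·-1 + 2·0 + 2·0 = 0
  col t2: 2·0 + 1·0 + 3·0 + 2·2 + 2·-2 = 0
  col t3: 2·0 + 1·-2 + 3·2 + 2·-2 + 2·0 = 0
  col t4: 2·0 + 1·0 + 3·0 + 2·-2 + 2·2 = 0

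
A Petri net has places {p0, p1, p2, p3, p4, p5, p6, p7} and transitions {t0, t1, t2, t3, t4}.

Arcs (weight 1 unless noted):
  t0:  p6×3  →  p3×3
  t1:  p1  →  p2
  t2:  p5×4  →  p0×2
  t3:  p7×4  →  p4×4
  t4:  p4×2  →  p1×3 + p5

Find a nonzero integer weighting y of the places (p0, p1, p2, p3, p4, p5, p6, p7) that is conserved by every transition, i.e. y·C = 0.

Incidence matrix C (rows=places, cols=transitions):
       t0   t1   t2   t3   t4
   p0   0    0    2    0    0
   p1   0   -1    0    0    3
   p2   0    1    0    0    0
   p3   3    0    0    0    0
   p4   0    0    0    4   -2
   p5   0    0   -4    0    1
   p6  -3    0    0    0    0
   p7   0    0    0   -4    0

Candidate y = [6, -1, -1, 0, 0, 3, 0, 0]; check y·C column-wise:
  col t0: 6·0 + -1·0 + -1·0 + 0·3 + 3·0 + 0·-3 = 0
  col t1: 6·0 + -1·-1 + -1·1 + 3·0 = 0
  col t2: 6·2 + -1·0 + -1·0 + 3·-4 = 0
  col t3: 6·0 + -1·0 + -1·0 + 0·4 + 3·0 + 0·-4 = 0
  col t4: 6·0 + -1·3 + -1·0 + 0·-2 + 3·1 = 0

y = (p0:6, p1:-1, p2:-1, p3:0, p4:0, p5:3, p6:0, p7:0)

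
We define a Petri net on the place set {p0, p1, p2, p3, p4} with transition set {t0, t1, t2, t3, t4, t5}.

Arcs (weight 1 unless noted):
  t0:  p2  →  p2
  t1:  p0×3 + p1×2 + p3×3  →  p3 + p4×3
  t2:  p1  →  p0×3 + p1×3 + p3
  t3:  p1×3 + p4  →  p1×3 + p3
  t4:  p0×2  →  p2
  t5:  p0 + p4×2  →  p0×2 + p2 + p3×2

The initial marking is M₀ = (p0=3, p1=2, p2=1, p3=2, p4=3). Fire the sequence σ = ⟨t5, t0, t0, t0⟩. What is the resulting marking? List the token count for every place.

(p0=4, p1=2, p2=2, p3=4, p4=1)

step 1: fire t5:  (p0=3, p1=2, p2=1, p3=2, p4=3) → (p0=4, p1=2, p2=2, p3=4, p4=1)
step 2: fire t0:  (p0=4, p1=2, p2=2, p3=4, p4=1) → (p0=4, p1=2, p2=2, p3=4, p4=1)
step 3: fire t0:  (p0=4, p1=2, p2=2, p3=4, p4=1) → (p0=4, p1=2, p2=2, p3=4, p4=1)
step 4: fire t0:  (p0=4, p1=2, p2=2, p3=4, p4=1) → (p0=4, p1=2, p2=2, p3=4, p4=1)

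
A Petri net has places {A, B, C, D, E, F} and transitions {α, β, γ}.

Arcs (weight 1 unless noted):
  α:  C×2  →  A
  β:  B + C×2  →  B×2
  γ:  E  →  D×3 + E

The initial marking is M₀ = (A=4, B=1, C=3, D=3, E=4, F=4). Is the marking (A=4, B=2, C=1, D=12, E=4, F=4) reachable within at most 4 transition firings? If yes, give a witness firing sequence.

YES — reachable via ⟨β, γ, γ, γ⟩ (4 firings)

step 1: fire β:  (A=4, B=1, C=3, D=3, E=4, F=4) → (A=4, B=2, C=1, D=3, E=4, F=4)
step 2: fire γ:  (A=4, B=2, C=1, D=3, E=4, F=4) → (A=4, B=2, C=1, D=6, E=4, F=4)
step 3: fire γ:  (A=4, B=2, C=1, D=6, E=4, F=4) → (A=4, B=2, C=1, D=9, E=4, F=4)
step 4: fire γ:  (A=4, B=2, C=1, D=9, E=4, F=4) → (A=4, B=2, C=1, D=12, E=4, F=4)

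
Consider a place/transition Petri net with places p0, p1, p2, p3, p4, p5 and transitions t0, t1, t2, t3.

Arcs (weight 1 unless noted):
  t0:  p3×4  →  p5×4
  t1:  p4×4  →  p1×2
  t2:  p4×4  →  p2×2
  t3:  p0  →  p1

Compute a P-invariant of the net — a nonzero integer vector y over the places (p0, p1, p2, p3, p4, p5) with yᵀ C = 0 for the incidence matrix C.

Incidence matrix C (rows=places, cols=transitions):
       t0   t1   t2   t3
   p0   0    0    0   -1
   p1   0    2    0    1
   p2   0    0    2    0
   p3  -4    0    0    0
   p4   0   -4   -4    0
   p5   4    0    0    0

Candidate y = [2, 2, 2, 0, 1, 0]; check y·C column-wise:
  col t0: 2·0 + 2·0 + 2·0 + 0·-4 + 1·0 + 0·4 = 0
  col t1: 2·0 + 2·2 + 2·0 + 1·-4 = 0
  col t2: 2·0 + 2·0 + 2·2 + 1·-4 = 0
  col t3: 2·-1 + 2·1 + 2·0 + 1·0 = 0

y = (p0:2, p1:2, p2:2, p3:0, p4:1, p5:0)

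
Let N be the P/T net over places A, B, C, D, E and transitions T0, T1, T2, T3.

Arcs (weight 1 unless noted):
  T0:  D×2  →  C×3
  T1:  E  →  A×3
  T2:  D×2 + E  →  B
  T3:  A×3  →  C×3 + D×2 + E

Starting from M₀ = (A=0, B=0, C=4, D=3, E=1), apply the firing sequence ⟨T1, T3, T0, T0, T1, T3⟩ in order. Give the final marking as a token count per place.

(A=0, B=0, C=16, D=3, E=1)

step 1: fire T1:  (A=0, B=0, C=4, D=3, E=1) → (A=3, B=0, C=4, D=3, E=0)
step 2: fire T3:  (A=3, B=0, C=4, D=3, E=0) → (A=0, B=0, C=7, D=5, E=1)
step 3: fire T0:  (A=0, B=0, C=7, D=5, E=1) → (A=0, B=0, C=10, D=3, E=1)
step 4: fire T0:  (A=0, B=0, C=10, D=3, E=1) → (A=0, B=0, C=13, D=1, E=1)
step 5: fire T1:  (A=0, B=0, C=13, D=1, E=1) → (A=3, B=0, C=13, D=1, E=0)
step 6: fire T3:  (A=3, B=0, C=13, D=1, E=0) → (A=0, B=0, C=16, D=3, E=1)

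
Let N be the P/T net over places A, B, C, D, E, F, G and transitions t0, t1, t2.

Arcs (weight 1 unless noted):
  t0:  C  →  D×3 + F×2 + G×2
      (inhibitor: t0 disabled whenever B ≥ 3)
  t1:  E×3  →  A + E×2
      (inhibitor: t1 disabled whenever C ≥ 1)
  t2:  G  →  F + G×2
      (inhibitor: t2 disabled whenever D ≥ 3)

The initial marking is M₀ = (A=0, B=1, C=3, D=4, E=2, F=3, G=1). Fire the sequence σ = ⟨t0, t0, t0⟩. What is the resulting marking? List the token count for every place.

(A=0, B=1, C=0, D=13, E=2, F=9, G=7)

step 1: fire t0:  (A=0, B=1, C=3, D=4, E=2, F=3, G=1) → (A=0, B=1, C=2, D=7, E=2, F=5, G=3)
step 2: fire t0:  (A=0, B=1, C=2, D=7, E=2, F=5, G=3) → (A=0, B=1, C=1, D=10, E=2, F=7, G=5)
step 3: fire t0:  (A=0, B=1, C=1, D=10, E=2, F=7, G=5) → (A=0, B=1, C=0, D=13, E=2, F=9, G=7)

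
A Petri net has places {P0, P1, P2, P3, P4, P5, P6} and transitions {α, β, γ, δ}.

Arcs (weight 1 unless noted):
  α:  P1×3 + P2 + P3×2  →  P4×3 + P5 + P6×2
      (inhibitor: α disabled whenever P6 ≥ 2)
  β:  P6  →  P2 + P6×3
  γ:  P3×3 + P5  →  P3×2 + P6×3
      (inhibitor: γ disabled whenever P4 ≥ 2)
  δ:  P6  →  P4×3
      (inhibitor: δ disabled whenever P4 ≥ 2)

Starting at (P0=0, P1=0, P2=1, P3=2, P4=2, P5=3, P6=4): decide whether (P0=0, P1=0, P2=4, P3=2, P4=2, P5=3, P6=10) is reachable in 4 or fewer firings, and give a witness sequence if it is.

step 1: fire β:  (P0=0, P1=0, P2=1, P3=2, P4=2, P5=3, P6=4) → (P0=0, P1=0, P2=2, P3=2, P4=2, P5=3, P6=6)
step 2: fire β:  (P0=0, P1=0, P2=2, P3=2, P4=2, P5=3, P6=6) → (P0=0, P1=0, P2=3, P3=2, P4=2, P5=3, P6=8)
step 3: fire β:  (P0=0, P1=0, P2=3, P3=2, P4=2, P5=3, P6=8) → (P0=0, P1=0, P2=4, P3=2, P4=2, P5=3, P6=10)

YES — reachable via ⟨β, β, β⟩ (3 firings)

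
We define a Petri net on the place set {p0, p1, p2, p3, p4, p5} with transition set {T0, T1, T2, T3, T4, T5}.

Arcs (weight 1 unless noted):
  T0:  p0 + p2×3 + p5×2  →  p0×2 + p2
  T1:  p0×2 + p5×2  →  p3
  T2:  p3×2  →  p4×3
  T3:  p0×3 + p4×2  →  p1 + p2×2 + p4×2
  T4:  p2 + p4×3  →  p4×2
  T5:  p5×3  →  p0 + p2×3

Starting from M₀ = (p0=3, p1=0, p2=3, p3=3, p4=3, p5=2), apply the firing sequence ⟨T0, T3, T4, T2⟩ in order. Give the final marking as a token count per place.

step 1: fire T0:  (p0=3, p1=0, p2=3, p3=3, p4=3, p5=2) → (p0=4, p1=0, p2=1, p3=3, p4=3, p5=0)
step 2: fire T3:  (p0=4, p1=0, p2=1, p3=3, p4=3, p5=0) → (p0=1, p1=1, p2=3, p3=3, p4=3, p5=0)
step 3: fire T4:  (p0=1, p1=1, p2=3, p3=3, p4=3, p5=0) → (p0=1, p1=1, p2=2, p3=3, p4=2, p5=0)
step 4: fire T2:  (p0=1, p1=1, p2=2, p3=3, p4=2, p5=0) → (p0=1, p1=1, p2=2, p3=1, p4=5, p5=0)

(p0=1, p1=1, p2=2, p3=1, p4=5, p5=0)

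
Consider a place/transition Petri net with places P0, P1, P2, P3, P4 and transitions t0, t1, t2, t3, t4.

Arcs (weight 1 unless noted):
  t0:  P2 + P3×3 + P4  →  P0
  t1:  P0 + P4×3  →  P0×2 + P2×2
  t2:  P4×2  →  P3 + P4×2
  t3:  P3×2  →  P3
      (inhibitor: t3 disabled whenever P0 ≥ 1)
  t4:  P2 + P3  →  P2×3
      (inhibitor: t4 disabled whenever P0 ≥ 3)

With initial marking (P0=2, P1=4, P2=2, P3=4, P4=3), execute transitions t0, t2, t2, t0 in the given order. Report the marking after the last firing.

step 1: fire t0:  (P0=2, P1=4, P2=2, P3=4, P4=3) → (P0=3, P1=4, P2=1, P3=1, P4=2)
step 2: fire t2:  (P0=3, P1=4, P2=1, P3=1, P4=2) → (P0=3, P1=4, P2=1, P3=2, P4=2)
step 3: fire t2:  (P0=3, P1=4, P2=1, P3=2, P4=2) → (P0=3, P1=4, P2=1, P3=3, P4=2)
step 4: fire t0:  (P0=3, P1=4, P2=1, P3=3, P4=2) → (P0=4, P1=4, P2=0, P3=0, P4=1)

(P0=4, P1=4, P2=0, P3=0, P4=1)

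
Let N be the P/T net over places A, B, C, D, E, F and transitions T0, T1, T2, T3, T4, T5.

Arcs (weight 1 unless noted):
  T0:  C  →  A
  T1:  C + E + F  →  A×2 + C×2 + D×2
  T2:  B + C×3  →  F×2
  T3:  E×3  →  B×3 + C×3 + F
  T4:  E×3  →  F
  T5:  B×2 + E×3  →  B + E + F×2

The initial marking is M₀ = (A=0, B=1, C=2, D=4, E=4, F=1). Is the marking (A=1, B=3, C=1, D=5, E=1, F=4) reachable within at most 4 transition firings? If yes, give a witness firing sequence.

depth 0: 1 marking
depth 1: 5 markings reached so far
depth 2: 13 markings reached so far
depth 3: 21 markings reached so far
depth 4: 28 markings reached so far
target is not among the 28 markings reachable within 4 steps

NO — not reachable within 4 firings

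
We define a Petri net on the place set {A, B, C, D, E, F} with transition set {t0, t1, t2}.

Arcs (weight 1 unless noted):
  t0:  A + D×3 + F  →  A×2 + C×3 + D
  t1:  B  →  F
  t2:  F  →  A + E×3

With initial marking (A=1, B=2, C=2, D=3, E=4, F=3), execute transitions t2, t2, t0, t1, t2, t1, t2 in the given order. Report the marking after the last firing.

step 1: fire t2:  (A=1, B=2, C=2, D=3, E=4, F=3) → (A=2, B=2, C=2, D=3, E=7, F=2)
step 2: fire t2:  (A=2, B=2, C=2, D=3, E=7, F=2) → (A=3, B=2, C=2, D=3, E=10, F=1)
step 3: fire t0:  (A=3, B=2, C=2, D=3, E=10, F=1) → (A=4, B=2, C=5, D=1, E=10, F=0)
step 4: fire t1:  (A=4, B=2, C=5, D=1, E=10, F=0) → (A=4, B=1, C=5, D=1, E=10, F=1)
step 5: fire t2:  (A=4, B=1, C=5, D=1, E=10, F=1) → (A=5, B=1, C=5, D=1, E=13, F=0)
step 6: fire t1:  (A=5, B=1, C=5, D=1, E=13, F=0) → (A=5, B=0, C=5, D=1, E=13, F=1)
step 7: fire t2:  (A=5, B=0, C=5, D=1, E=13, F=1) → (A=6, B=0, C=5, D=1, E=16, F=0)

(A=6, B=0, C=5, D=1, E=16, F=0)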